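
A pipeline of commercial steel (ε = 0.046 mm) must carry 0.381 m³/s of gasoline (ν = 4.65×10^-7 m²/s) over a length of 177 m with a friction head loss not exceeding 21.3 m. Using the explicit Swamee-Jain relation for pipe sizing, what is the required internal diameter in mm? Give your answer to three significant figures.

D ≈ 270 mm

Swamee-Jain (Type III): D = 0.66·[ε^1.25·(LQ²/(gh_f))^4.75 + ν·Q^9.4·(L/(gh_f))^5.2]^0.04
LQ²/(gh_f) = 0.1230; L/(gh_f) = 0.8471
Term 1 = ε^1.25·(…)^4.75 = 1.80×10^-10; Term 2 = ν·Q^9.4·(…)^5.2 = 2.26×10^-11
D = 0.66·(1.80×10^-10 + 2.26×10^-11)^0.04 = 0.2703 m = 270 mm
Check: V = 6.64 m/s, Re = 3.86×10^6, f = 0.01366, h_f = 20.1 m ≈ 21.3 m ✓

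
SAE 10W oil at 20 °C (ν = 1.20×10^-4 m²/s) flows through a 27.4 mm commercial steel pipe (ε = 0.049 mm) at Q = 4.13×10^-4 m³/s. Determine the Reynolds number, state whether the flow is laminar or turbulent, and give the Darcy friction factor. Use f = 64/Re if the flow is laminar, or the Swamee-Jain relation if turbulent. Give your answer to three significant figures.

V = 4Q/(πD²) = 0.7004 m/s
Re = VD/ν = 0.7004·0.0274/1.20×10^-4 = 160
Re < 2300 → laminar → f = 64/Re = 0.4002

Re ≈ 160; laminar; f = 64/Re ≈ 0.400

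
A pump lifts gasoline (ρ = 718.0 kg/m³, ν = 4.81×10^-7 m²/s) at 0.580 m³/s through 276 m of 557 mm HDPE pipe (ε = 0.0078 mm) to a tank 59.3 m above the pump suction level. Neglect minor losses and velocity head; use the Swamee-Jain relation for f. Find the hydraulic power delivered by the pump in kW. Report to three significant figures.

V = 4Q/(πD²) = 2.380 m/s; Re = 2.76×10^6; ε/D = 1.40×10^-5; f = 0.01047
h_f = f(L/D)V²/2g = 1.498 m
Total head H = z + h_f = 59.3 + 1.498 = 60.80 m
P_hyd = ρgQH = 718.0·9.81·0.580·60.80 = 248.4 kW

P_hyd ≈ 248 kW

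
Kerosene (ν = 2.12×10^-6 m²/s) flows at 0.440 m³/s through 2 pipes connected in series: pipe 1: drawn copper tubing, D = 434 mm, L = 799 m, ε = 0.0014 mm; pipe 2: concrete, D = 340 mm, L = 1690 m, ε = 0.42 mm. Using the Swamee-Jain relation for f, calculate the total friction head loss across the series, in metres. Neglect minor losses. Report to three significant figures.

H ≈ 136 m

Pipe 1: V = 2.974 m/s, Re = 6.09×10^5, ε/D = 3.23×10^-6, f = 0.01270, h_1 = f(L/D)V²/2g = 10.54 m
Pipe 2: V = 4.846 m/s, Re = 7.77×10^5, ε/D = 0.00124, f = 0.02112, h_2 = f(L/D)V²/2g = 125.7 m
Series → Q common, losses add: H = Σh = 136.2 m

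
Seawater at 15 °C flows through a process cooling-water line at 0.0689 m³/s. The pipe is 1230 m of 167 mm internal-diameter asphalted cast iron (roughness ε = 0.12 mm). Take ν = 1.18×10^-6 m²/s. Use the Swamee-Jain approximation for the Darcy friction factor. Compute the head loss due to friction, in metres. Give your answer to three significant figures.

h_f ≈ 71.0 m

V = 4Q/(πD²) = 4·0.0689/(π·0.167²) = 3.146 m/s
Re = VD/ν = 3.146·0.167/1.18×10^-6 = 4.45×10^5 → turbulent
ε/D = 0.12/167 = 7.19×10^-4
Swamee-Jain: f = 0.01911
h_f = f(L/D)V²/(2g) = 0.01911·(1230/0.167)·3.146²/(2·9.81) = 70.98 m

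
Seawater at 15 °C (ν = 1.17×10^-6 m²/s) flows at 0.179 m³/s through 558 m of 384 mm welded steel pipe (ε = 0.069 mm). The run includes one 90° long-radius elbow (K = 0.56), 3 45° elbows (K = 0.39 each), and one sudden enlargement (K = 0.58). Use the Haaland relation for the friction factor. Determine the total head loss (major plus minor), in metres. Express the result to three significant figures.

H_L ≈ 2.95 m

V = 4Q/(πD²) = 1.546 m/s; V²/2g = 0.1218 m
Re = 5.07×10^5, ε/D = 1.80×10^-4 → f = 0.01508 (Haaland)
Major: h_f = f(L/D)·V²/2g = 0.01508·1453·0.1218 = 2.668 m
Minor: ΣK = 2.31; h_m = ΣK·V²/2g = 0.2813 m
Total H_L = 2.668 + 0.2813 = 2.949 m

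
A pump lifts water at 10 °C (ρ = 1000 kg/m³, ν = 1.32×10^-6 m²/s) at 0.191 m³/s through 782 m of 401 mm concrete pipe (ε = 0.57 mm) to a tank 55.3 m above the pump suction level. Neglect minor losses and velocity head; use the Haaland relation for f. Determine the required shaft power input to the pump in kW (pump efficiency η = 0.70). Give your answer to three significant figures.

V = 4Q/(πD²) = 1.512 m/s; Re = 4.59×10^5; ε/D = 0.00142; f = 0.02192
h_f = f(L/D)V²/2g = 4.983 m
Total head H = z + h_f = 55.3 + 4.983 = 60.28 m
P_hyd = ρgQH = 1000·9.81·0.191·60.28 = 113.0 kW
P_shaft = P_hyd/η = 113.0/0.70 = 161.4 kW

P_shaft ≈ 161 kW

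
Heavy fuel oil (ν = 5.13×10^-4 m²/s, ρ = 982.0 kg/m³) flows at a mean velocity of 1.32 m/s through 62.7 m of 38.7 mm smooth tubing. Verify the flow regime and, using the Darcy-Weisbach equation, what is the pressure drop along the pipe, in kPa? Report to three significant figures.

Δp ≈ 891 kPa

Re = VD/ν = 1.32·0.03870/5.13×10^-4 = 99.6 → laminar (Re < 2300)
f = 64/Re = 0.6427
h_f = f(L/D)V²/(2g) = 0.6427·(62.7/0.03870)·1.32²/(2·9.81) = 92.47 m
Δp = ρg·h_f = 982.0·9.81·92.47 = 890.8 kPa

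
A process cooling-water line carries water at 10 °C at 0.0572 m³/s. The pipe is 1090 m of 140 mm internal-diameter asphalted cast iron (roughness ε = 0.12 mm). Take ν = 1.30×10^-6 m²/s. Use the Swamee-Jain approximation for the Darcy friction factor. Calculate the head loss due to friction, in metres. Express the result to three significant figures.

V = 4Q/(πD²) = 4·0.0572/(π·0.140²) = 3.716 m/s
Re = VD/ν = 3.716·0.140/1.30×10^-6 = 4.00×10^5 → turbulent
ε/D = 0.12/140 = 8.57×10^-4
Swamee-Jain: f = 0.01987
h_f = f(L/D)V²/(2g) = 0.01987·(1090/0.140)·3.716²/(2·9.81) = 108.9 m

h_f ≈ 109 m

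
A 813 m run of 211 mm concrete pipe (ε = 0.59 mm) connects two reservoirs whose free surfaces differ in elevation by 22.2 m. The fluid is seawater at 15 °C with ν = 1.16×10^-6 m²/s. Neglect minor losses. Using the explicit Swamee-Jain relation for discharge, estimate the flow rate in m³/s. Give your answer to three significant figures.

Q ≈ 0.0729 m³/s

Swamee-Jain (Type II): Q = -0.965·√(gD⁵h_f/L)·ln[ε/(3.7D) + √(3.17ν²L/(gD³h_f))]
√(gD⁵h_f/L) = √(9.81·0.211⁵·22.2/813) = 0.01058
ε/(3.7D) = 7.56×10^-4; √(3.17ν²L/(gD³h_f)) = 4.12×10^-5
Q = -0.965·0.01058·ln(7.969×10^-4) = 0.07288 m³/s
Check: V = 2.08 m/s, Re = 3.79×10^5, f = 0.02616, h_f = 22.3 m ≈ 22.2 m ✓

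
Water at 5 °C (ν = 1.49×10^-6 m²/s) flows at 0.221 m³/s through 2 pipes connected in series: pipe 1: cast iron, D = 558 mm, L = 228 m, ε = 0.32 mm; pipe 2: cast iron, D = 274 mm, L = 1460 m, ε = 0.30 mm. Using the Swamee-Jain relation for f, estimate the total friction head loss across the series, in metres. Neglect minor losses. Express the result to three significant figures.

H ≈ 78.9 m

Pipe 1: V = 0.9037 m/s, Re = 3.38×10^5, ε/D = 5.73×10^-4, f = 0.01860, h_1 = f(L/D)V²/2g = 0.3163 m
Pipe 2: V = 3.748 m/s, Re = 6.89×10^5, ε/D = 0.00109, f = 0.02059, h_2 = f(L/D)V²/2g = 78.56 m
Series → Q common, losses add: H = Σh = 78.88 m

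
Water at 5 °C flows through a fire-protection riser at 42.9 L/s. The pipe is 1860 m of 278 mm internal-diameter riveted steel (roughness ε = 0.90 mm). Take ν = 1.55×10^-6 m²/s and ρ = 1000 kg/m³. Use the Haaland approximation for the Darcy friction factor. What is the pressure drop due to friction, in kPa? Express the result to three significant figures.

V = 4Q/(πD²) = 4·0.0429/(π·0.278²) = 0.7068 m/s
Re = VD/ν = 0.7068·0.278/1.55×10^-6 = 1.27×10^5 → turbulent
ε/D = 0.90/278 = 0.00324
Haaland: f = 0.02768
h_f = f(L/D)V²/(2g) = 0.02768·(1860/0.278)·0.7068²/(2·9.81) = 4.715 m
Δp = ρg·h_f = 1000·9.81·4.715 = 46.25 kPa

Δp ≈ 46.3 kPa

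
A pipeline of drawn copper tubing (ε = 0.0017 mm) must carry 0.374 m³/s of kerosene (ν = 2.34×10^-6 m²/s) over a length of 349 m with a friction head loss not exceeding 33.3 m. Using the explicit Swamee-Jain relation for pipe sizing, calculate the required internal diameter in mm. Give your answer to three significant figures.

D ≈ 275 mm

Swamee-Jain (Type III): D = 0.66·[ε^1.25·(LQ²/(gh_f))^4.75 + ν·Q^9.4·(L/(gh_f))^5.2]^0.04
LQ²/(gh_f) = 0.1494; L/(gh_f) = 1.068
Term 1 = ε^1.25·(…)^4.75 = 7.36×10^-12; Term 2 = ν·Q^9.4·(…)^5.2 = 3.19×10^-10
D = 0.66·(7.36×10^-12 + 3.19×10^-10)^0.04 = 0.2755 m = 275 mm
Check: V = 6.28 m/s, Re = 7.39×10^5, f = 0.01235, h_f = 31.4 m ≈ 33.3 m ✓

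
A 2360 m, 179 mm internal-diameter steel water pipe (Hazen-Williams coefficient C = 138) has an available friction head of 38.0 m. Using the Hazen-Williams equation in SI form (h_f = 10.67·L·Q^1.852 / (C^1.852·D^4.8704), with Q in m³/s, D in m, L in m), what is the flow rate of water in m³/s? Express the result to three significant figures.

Q ≈ 0.0448 m³/s

Rearranging: Q = [h_f·C^1.852·D^4.8704 / (10.67·L)]^(1/1.852)
Q = [38.0·138^1.852·0.179^4.8704 / (10.67·2360)]^0.540 = 0.04484 m³/s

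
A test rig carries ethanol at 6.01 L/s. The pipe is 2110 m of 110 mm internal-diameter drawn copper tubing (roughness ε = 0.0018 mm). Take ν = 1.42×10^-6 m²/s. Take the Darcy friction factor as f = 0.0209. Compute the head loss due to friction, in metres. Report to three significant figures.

V = 4Q/(πD²) = 4·0.00601/(π·0.110²) = 0.6324 m/s
h_f = f(L/D)V²/(2g) = 0.02090·(2110/0.110)·0.6324²/(2·9.81) = 8.172 m

h_f ≈ 8.17 m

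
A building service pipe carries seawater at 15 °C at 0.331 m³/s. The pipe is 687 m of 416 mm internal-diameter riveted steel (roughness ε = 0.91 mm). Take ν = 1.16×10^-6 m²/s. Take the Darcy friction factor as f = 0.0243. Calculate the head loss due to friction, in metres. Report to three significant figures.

h_f ≈ 12.1 m

V = 4Q/(πD²) = 4·0.331/(π·0.416²) = 2.435 m/s
h_f = f(L/D)V²/(2g) = 0.02430·(687/0.416)·2.435²/(2·9.81) = 12.13 m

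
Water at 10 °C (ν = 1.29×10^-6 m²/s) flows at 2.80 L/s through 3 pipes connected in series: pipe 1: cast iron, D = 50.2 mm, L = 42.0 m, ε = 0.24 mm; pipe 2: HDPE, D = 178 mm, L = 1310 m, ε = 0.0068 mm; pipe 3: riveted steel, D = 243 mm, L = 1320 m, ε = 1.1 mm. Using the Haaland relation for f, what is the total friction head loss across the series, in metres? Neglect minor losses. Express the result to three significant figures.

H ≈ 2.86 m

Pipe 1: V = 1.415 m/s, Re = 5.51×10^4, ε/D = 0.00478, f = 0.03157, h_1 = f(L/D)V²/2g = 2.694 m
Pipe 2: V = 0.1125 m/s, Re = 1.55×10^4, ε/D = 3.82×10^-5, f = 0.02751, h_2 = f(L/D)V²/2g = 0.1307 m
Pipe 3: V = 0.06037 m/s, Re = 1.14×10^4, ε/D = 0.00453, f = 0.03610, h_3 = f(L/D)V²/2g = 0.03644 m
Series → Q common, losses add: H = Σh = 2.861 m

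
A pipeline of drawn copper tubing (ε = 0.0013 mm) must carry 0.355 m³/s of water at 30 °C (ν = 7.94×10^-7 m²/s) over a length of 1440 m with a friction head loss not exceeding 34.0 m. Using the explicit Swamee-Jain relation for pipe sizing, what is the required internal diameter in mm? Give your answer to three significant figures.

D ≈ 346 mm

Swamee-Jain (Type III): D = 0.66·[ε^1.25·(LQ²/(gh_f))^4.75 + ν·Q^9.4·(L/(gh_f))^5.2]^0.04
LQ²/(gh_f) = 0.5441; L/(gh_f) = 4.317
Term 1 = ε^1.25·(…)^4.75 = 2.44×10^-9; Term 2 = ν·Q^9.4·(…)^5.2 = 9.44×10^-8
D = 0.66·(2.44×10^-9 + 9.44×10^-8)^0.04 = 0.3459 m = 346 mm
Check: V = 3.78 m/s, Re = 1.65×10^6, f = 0.01082, h_f = 32.8 m ≈ 34.0 m ✓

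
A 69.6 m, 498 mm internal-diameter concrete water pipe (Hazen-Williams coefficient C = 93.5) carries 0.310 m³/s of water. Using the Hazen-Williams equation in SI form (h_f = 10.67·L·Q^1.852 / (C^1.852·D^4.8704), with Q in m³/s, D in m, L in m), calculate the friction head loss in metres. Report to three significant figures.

h_f ≈ 0.567 m

h_f = 10.67·69.6·0.310^1.852 / (93.5^1.852·0.498^4.8704) = 0.5668 m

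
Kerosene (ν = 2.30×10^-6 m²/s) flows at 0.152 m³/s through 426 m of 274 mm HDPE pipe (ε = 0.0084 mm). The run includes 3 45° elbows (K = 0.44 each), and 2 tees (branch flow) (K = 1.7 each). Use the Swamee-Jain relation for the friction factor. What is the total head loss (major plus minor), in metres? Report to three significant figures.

V = 4Q/(πD²) = 2.578 m/s; V²/2g = 0.3387 m
Re = 3.07×10^5, ε/D = 3.07×10^-5 → f = 0.01467 (Swamee-Jain)
Major: h_f = f(L/D)·V²/2g = 0.01467·1555·0.3387 = 7.724 m
Minor: ΣK = 4.72; h_m = ΣK·V²/2g = 1.599 m
Total H_L = 7.724 + 1.599 = 9.323 m

H_L ≈ 9.32 m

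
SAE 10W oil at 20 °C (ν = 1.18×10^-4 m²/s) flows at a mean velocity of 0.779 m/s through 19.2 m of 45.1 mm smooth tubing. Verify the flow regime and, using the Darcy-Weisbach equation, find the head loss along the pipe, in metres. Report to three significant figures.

h_f ≈ 2.83 m

Re = VD/ν = 0.779·0.04510/1.18×10^-4 = 298 → laminar (Re < 2300)
f = 64/Re = 0.2150
h_f = f(L/D)V²/(2g) = 0.2150·(19.2/0.04510)·0.779²/(2·9.81) = 2.830 m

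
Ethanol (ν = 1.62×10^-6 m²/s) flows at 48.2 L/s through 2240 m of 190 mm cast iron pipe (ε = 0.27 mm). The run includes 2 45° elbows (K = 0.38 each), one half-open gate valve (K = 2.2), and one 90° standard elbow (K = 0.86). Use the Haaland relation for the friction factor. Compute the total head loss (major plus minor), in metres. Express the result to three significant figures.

H_L ≈ 39.6 m

V = 4Q/(πD²) = 1.700 m/s; V²/2g = 0.1473 m
Re = 1.99×10^5, ε/D = 0.00142 → f = 0.02246 (Haaland)
Major: h_f = f(L/D)·V²/2g = 0.02246·11789·0.1473 = 39.00 m
Minor: ΣK = 3.82; h_m = ΣK·V²/2g = 0.5627 m
Total H_L = 39.00 + 0.5627 = 39.56 m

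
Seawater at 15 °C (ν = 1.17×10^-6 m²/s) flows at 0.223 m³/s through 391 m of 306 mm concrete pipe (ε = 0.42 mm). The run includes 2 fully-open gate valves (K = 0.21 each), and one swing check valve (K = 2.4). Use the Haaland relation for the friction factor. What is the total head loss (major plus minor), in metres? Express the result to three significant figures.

H_L ≈ 14.2 m

V = 4Q/(πD²) = 3.032 m/s; V²/2g = 0.4686 m
Re = 7.93×10^5, ε/D = 0.00137 → f = 0.02155 (Haaland)
Major: h_f = f(L/D)·V²/2g = 0.02155·1278·0.4686 = 12.90 m
Minor: ΣK = 2.82; h_m = ΣK·V²/2g = 1.322 m
Total H_L = 12.90 + 1.322 = 14.23 m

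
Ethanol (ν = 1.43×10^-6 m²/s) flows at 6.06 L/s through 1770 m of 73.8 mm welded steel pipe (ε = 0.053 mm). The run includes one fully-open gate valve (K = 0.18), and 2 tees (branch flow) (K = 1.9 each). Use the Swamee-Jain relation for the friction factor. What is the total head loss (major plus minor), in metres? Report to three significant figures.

V = 4Q/(πD²) = 1.417 m/s; V²/2g = 0.1023 m
Re = 7.31×10^4, ε/D = 7.18×10^-4 → f = 0.02212 (Swamee-Jain)
Major: h_f = f(L/D)·V²/2g = 0.02212·23984·0.1023 = 54.27 m
Minor: ΣK = 3.98; h_m = ΣK·V²/2g = 0.4071 m
Total H_L = 54.27 + 0.4071 = 54.68 m

H_L ≈ 54.7 m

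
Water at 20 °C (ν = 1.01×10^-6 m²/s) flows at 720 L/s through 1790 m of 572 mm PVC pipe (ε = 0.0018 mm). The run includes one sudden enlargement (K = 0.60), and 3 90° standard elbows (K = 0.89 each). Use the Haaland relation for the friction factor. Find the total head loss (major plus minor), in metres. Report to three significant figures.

V = 4Q/(πD²) = 2.802 m/s; V²/2g = 0.4001 m
Re = 1.59×10^6, ε/D = 3.15×10^-6 → f = 0.01081 (Haaland)
Major: h_f = f(L/D)·V²/2g = 0.01081·3129·0.4001 = 13.53 m
Minor: ΣK = 3.27; h_m = ΣK·V²/2g = 1.308 m
Total H_L = 13.53 + 1.308 = 14.84 m

H_L ≈ 14.8 m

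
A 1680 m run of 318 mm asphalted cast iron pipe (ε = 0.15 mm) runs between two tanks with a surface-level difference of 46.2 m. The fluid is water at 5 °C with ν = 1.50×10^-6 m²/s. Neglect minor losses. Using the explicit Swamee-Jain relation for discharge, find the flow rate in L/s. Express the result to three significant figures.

Q ≈ 251 L/s

Swamee-Jain (Type II): Q = -0.965·√(gD⁵h_f/L)·ln[ε/(3.7D) + √(3.17ν²L/(gD³h_f))]
√(gD⁵h_f/L) = √(9.81·0.318⁵·46.2/1680) = 0.02962
ε/(3.7D) = 1.27×10^-4; √(3.17ν²L/(gD³h_f)) = 2.87×10^-5
Q = -0.965·0.02962·ln(1.562×10^-4) = 0.2505 m³/s
Check: V = 3.15 m/s, Re = 6.69×10^5, f = 0.01736, h_f = 46.5 m ≈ 46.2 m ✓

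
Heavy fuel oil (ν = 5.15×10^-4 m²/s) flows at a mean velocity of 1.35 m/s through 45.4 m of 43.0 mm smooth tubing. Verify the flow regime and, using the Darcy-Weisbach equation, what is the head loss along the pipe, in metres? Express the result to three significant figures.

h_f ≈ 55.7 m

Re = VD/ν = 1.35·0.04300/5.15×10^-4 = 113 → laminar (Re < 2300)
f = 64/Re = 0.5678
h_f = f(L/D)V²/(2g) = 0.5678·(45.4/0.04300)·1.35²/(2·9.81) = 55.69 m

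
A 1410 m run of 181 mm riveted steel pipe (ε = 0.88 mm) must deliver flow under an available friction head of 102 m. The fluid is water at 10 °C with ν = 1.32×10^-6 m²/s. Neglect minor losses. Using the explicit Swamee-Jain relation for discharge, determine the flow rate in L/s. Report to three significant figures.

Q ≈ 74.9 L/s

Swamee-Jain (Type II): Q = -0.965·√(gD⁵h_f/L)·ln[ε/(3.7D) + √(3.17ν²L/(gD³h_f))]
√(gD⁵h_f/L) = √(9.81·0.181⁵·102/1410) = 0.01174
ε/(3.7D) = 0.00131; √(3.17ν²L/(gD³h_f)) = 3.62×10^-5
Q = -0.965·0.01174·ln(0.001350) = 0.07487 m³/s
Check: V = 2.91 m/s, Re = 3.99×10^5, f = 0.03047, h_f = 102 m ≈ 102 m ✓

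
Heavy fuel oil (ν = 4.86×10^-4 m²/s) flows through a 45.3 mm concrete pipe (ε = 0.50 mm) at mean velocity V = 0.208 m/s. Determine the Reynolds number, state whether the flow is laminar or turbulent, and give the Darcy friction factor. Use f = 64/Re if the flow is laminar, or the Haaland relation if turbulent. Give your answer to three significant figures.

Re = VD/ν = 0.2080·0.0453/4.86×10^-4 = 19.4
Re < 2300 → laminar → f = 64/Re = 3.301

Re ≈ 19.4; laminar; f = 64/Re ≈ 3.30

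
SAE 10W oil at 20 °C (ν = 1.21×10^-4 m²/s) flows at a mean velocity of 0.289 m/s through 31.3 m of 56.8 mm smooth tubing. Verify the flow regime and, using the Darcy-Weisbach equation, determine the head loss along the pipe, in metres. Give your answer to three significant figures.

h_f ≈ 1.11 m

Re = VD/ν = 0.289·0.05680/1.21×10^-4 = 136 → laminar (Re < 2300)
f = 64/Re = 0.4718
h_f = f(L/D)V²/(2g) = 0.4718·(31.3/0.05680)·0.289²/(2·9.81) = 1.107 m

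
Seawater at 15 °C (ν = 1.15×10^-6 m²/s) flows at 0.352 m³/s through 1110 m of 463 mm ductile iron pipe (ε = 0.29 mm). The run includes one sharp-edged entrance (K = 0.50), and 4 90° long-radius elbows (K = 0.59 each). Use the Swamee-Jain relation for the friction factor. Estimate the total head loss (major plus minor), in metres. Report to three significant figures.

V = 4Q/(πD²) = 2.091 m/s; V²/2g = 0.2228 m
Re = 8.42×10^5, ε/D = 6.26×10^-4 → f = 0.01818 (Swamee-Jain)
Major: h_f = f(L/D)·V²/2g = 0.01818·2397·0.2228 = 9.712 m
Minor: ΣK = 2.86; h_m = ΣK·V²/2g = 0.6372 m
Total H_L = 9.712 + 0.6372 = 10.35 m

H_L ≈ 10.3 m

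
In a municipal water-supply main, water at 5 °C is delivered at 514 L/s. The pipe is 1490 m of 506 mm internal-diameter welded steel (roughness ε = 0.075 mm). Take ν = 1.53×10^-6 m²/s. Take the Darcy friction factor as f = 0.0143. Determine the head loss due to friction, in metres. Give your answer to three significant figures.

V = 4Q/(πD²) = 4·0.514/(π·0.506²) = 2.556 m/s
h_f = f(L/D)V²/(2g) = 0.01430·(1490/0.506)·2.556²/(2·9.81) = 14.02 m

h_f ≈ 14.0 m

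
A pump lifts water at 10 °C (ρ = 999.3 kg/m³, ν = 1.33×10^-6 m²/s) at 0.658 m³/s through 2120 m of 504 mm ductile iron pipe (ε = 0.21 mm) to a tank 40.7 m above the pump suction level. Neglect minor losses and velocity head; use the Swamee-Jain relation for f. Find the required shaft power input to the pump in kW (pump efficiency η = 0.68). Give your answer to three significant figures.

V = 4Q/(πD²) = 3.298 m/s; Re = 1.25×10^6; ε/D = 4.17×10^-4; f = 0.01659
h_f = f(L/D)V²/2g = 38.69 m
Total head H = z + h_f = 40.7 + 38.69 = 79.39 m
P_hyd = ρgQH = 999.3·9.81·0.658·79.39 = 512.1 kW
P_shaft = P_hyd/η = 512.1/0.68 = 753.1 kW

P_shaft ≈ 753 kW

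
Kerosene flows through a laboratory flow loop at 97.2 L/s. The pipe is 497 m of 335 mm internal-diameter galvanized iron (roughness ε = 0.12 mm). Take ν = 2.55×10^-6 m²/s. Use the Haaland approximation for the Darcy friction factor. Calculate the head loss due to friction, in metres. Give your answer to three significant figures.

V = 4Q/(πD²) = 4·0.0972/(π·0.335²) = 1.103 m/s
Re = VD/ν = 1.103·0.335/2.55×10^-6 = 1.45×10^5 → turbulent
ε/D = 0.12/335 = 3.58×10^-4
Haaland: f = 0.01852
h_f = f(L/D)V²/(2g) = 0.01852·(497/0.335)·1.103²/(2·9.81) = 1.703 m

h_f ≈ 1.70 m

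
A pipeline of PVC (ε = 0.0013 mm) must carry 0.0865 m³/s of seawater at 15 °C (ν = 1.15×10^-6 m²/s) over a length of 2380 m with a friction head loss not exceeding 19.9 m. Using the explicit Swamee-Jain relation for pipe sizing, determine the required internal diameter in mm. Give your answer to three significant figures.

Swamee-Jain (Type III): D = 0.66·[ε^1.25·(LQ²/(gh_f))^4.75 + ν·Q^9.4·(L/(gh_f))^5.2]^0.04
LQ²/(gh_f) = 0.09122; L/(gh_f) = 12.19
Term 1 = ε^1.25·(…)^4.75 = 5.04×10^-13; Term 2 = ν·Q^9.4·(…)^5.2 = 5.20×10^-11
D = 0.66·(5.04×10^-13 + 5.20×10^-11)^0.04 = 0.2561 m = 256 mm
Check: V = 1.68 m/s, Re = 3.74×10^5, f = 0.01387, h_f = 18.5 m ≈ 19.9 m ✓

D ≈ 256 mm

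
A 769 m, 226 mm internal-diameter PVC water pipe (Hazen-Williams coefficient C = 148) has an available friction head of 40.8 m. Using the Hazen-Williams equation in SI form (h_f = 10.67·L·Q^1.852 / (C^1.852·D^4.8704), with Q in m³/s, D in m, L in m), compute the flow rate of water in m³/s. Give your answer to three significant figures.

Rearranging: Q = [h_f·C^1.852·D^4.8704 / (10.67·L)]^(1/1.852)
Q = [40.8·148^1.852·0.226^4.8704 / (10.67·769)]^0.540 = 0.1690 m³/s

Q ≈ 0.169 m³/s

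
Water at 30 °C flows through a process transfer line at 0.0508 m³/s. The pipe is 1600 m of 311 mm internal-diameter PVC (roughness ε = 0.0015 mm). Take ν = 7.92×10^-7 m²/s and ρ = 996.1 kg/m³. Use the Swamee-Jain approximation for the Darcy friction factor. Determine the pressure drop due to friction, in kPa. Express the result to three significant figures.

Δp ≈ 16.9 kPa

V = 4Q/(πD²) = 4·0.0508/(π·0.311²) = 0.6687 m/s
Re = VD/ν = 0.6687·0.311/7.92×10^-7 = 2.63×10^5 → turbulent
ε/D = 0.0015/311 = 4.82×10^-6
Swamee-Jain: f = 0.01479
h_f = f(L/D)V²/(2g) = 0.01479·(1600/0.311)·0.6687²/(2·9.81) = 1.735 m
Δp = ρg·h_f = 996.1·9.81·1.735 = 16.95 kPa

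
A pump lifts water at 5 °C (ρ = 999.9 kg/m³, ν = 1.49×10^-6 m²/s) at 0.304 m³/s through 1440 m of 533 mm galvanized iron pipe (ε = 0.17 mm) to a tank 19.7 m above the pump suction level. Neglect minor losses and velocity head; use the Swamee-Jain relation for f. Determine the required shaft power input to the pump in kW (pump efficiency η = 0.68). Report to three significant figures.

P_shaft ≈ 105 kW

V = 4Q/(πD²) = 1.362 m/s; Re = 4.87×10^5; ε/D = 3.19×10^-4; f = 0.01655
h_f = f(L/D)V²/2g = 4.231 m
Total head H = z + h_f = 19.7 + 4.231 = 23.93 m
P_hyd = ρgQH = 999.9·9.81·0.304·23.93 = 71.36 kW
P_shaft = P_hyd/η = 71.36/0.68 = 104.9 kW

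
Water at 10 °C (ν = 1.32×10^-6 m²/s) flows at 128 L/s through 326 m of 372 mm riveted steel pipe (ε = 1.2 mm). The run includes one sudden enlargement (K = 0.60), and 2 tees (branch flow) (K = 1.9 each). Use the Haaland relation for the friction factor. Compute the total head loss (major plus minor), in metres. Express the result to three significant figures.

V = 4Q/(πD²) = 1.178 m/s; V²/2g = 0.07069 m
Re = 3.32×10^5, ε/D = 0.00323 → f = 0.02711 (Haaland)
Major: h_f = f(L/D)·V²/2g = 0.02711·876.3·0.07069 = 1.679 m
Minor: ΣK = 4.40; h_m = ΣK·V²/2g = 0.3110 m
Total H_L = 1.679 + 0.3110 = 1.990 m

H_L ≈ 1.99 m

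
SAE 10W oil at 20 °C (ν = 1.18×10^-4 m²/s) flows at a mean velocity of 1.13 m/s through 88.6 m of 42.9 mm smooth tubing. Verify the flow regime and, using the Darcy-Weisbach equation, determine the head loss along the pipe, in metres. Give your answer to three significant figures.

h_f ≈ 20.9 m

Re = VD/ν = 1.13·0.04290/1.18×10^-4 = 411 → laminar (Re < 2300)
f = 64/Re = 0.1558
h_f = f(L/D)V²/(2g) = 0.1558·(88.6/0.04290)·1.13²/(2·9.81) = 20.94 m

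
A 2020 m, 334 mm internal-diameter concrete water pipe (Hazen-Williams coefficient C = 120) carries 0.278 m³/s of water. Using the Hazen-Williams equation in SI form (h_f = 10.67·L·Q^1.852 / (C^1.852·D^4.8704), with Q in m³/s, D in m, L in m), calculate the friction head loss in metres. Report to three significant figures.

h_f = 10.67·2020·0.278^1.852 / (120^1.852·0.334^4.8704) = 59.26 m

h_f ≈ 59.3 m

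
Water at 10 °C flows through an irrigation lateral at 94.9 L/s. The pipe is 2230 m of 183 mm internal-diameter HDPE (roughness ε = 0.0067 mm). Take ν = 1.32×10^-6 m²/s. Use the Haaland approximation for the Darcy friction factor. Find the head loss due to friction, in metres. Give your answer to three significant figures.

V = 4Q/(πD²) = 4·0.0949/(π·0.183²) = 3.608 m/s
Re = VD/ν = 3.608·0.183/1.32×10^-6 = 5.00×10^5 → turbulent
ε/D = 0.0067/183 = 3.66×10^-5
Haaland: f = 0.01351
h_f = f(L/D)V²/(2g) = 0.01351·(2230/0.183)·3.608²/(2·9.81) = 109.2 m

h_f ≈ 109 m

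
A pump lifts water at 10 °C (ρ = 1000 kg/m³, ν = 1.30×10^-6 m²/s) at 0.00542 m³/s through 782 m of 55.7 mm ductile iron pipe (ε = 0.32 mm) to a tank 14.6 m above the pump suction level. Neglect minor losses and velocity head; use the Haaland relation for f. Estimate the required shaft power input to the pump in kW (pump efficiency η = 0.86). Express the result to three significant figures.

V = 4Q/(πD²) = 2.224 m/s; Re = 9.53×10^4; ε/D = 0.00575; f = 0.03257
h_f = f(L/D)V²/2g = 115.3 m
Total head H = z + h_f = 14.6 + 115.3 = 129.9 m
P_hyd = ρgQH = 1000·9.81·0.00542·129.9 = 6.907 kW
P_shaft = P_hyd/η = 6.907/0.86 = 8.031 kW

P_shaft ≈ 8.03 kW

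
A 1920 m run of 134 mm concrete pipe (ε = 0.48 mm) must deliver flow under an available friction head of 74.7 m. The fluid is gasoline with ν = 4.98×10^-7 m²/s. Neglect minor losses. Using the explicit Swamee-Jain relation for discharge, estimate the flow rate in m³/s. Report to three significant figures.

Swamee-Jain (Type II): Q = -0.965·√(gD⁵h_f/L)·ln[ε/(3.7D) + √(3.17ν²L/(gD³h_f))]
√(gD⁵h_f/L) = √(9.81·0.134⁵·74.7/1920) = 0.004061
ε/(3.7D) = 9.68×10^-4; √(3.17ν²L/(gD³h_f)) = 2.93×10^-5
Q = -0.965·0.004061·ln(9.974×10^-4) = 0.02708 m³/s
Check: V = 1.92 m/s, Re = 5.17×10^5, f = 0.02785, h_f = 75.0 m ≈ 74.7 m ✓

Q ≈ 0.0271 m³/s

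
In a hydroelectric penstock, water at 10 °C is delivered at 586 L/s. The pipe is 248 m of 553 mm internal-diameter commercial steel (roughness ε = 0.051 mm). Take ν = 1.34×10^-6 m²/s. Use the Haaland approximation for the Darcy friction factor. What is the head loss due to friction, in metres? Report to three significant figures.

h_f ≈ 1.80 m

V = 4Q/(πD²) = 4·0.586/(π·0.553²) = 2.440 m/s
Re = VD/ν = 2.440·0.553/1.34×10^-6 = 1.01×10^6 → turbulent
ε/D = 0.051/553 = 9.22×10^-5
Haaland: f = 0.01320
h_f = f(L/D)V²/(2g) = 0.01320·(248/0.553)·2.440²/(2·9.81) = 1.796 m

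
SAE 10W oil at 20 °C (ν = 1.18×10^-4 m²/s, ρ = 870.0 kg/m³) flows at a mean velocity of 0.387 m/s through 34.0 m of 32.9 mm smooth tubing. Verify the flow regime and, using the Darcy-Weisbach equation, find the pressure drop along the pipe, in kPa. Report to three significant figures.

Re = VD/ν = 0.387·0.03290/1.18×10^-4 = 108 → laminar (Re < 2300)
f = 64/Re = 0.5931
h_f = f(L/D)V²/(2g) = 0.5931·(34.0/0.03290)·0.387²/(2·9.81) = 4.679 m
Δp = ρg·h_f = 870.0·9.81·4.679 = 39.93 kPa

Δp ≈ 39.9 kPa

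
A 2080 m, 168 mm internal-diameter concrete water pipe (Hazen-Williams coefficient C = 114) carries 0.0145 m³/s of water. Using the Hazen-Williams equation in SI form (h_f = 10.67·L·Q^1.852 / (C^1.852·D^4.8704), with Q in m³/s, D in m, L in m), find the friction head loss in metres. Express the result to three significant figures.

h_f ≈ 8.03 m

h_f = 10.67·2080·0.0145^1.852 / (114^1.852·0.168^4.8704) = 8.031 m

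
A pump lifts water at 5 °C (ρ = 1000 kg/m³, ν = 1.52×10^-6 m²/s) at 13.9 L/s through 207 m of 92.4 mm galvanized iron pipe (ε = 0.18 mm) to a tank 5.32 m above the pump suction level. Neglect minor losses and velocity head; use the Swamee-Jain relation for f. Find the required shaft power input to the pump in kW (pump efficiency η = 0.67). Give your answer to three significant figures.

V = 4Q/(πD²) = 2.073 m/s; Re = 1.26×10^5; ε/D = 0.00195; f = 0.02486
h_f = f(L/D)V²/2g = 12.20 m
Total head H = z + h_f = 5.32 + 12.20 = 17.52 m
P_hyd = ρgQH = 1000·9.81·0.0139·17.52 = 2.388 kW
P_shaft = P_hyd/η = 2.388/0.67 = 3.565 kW

P_shaft ≈ 3.56 kW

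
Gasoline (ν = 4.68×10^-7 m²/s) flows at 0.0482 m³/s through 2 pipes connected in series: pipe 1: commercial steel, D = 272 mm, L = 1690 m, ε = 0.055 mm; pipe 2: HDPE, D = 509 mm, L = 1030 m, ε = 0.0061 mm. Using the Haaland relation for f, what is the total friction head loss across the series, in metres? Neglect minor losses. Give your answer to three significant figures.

H ≈ 3.43 m

Pipe 1: V = 0.8295 m/s, Re = 4.82×10^5, ε/D = 2.02×10^-4, f = 0.01536, h_1 = f(L/D)V²/2g = 3.346 m
Pipe 2: V = 0.2369 m/s, Re = 2.58×10^5, ε/D = 1.20×10^-5, f = 0.01485, h_2 = f(L/D)V²/2g = 0.08593 m
Series → Q common, losses add: H = Σh = 3.432 m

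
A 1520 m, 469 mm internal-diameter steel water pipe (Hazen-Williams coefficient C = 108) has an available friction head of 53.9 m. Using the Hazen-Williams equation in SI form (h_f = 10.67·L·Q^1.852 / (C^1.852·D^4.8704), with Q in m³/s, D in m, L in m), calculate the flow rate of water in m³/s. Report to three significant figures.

Rearranging: Q = [h_f·C^1.852·D^4.8704 / (10.67·L)]^(1/1.852)
Q = [53.9·108^1.852·0.469^4.8704 / (10.67·1520)]^0.540 = 0.6768 m³/s

Q ≈ 0.677 m³/s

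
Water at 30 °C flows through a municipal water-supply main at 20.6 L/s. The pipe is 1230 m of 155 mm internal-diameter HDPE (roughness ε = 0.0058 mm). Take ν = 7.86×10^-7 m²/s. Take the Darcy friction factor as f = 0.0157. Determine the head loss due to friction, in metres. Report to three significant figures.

V = 4Q/(πD²) = 4·0.0206/(π·0.155²) = 1.092 m/s
h_f = f(L/D)V²/(2g) = 0.01570·(1230/0.155)·1.092²/(2·9.81) = 7.568 m

h_f ≈ 7.57 m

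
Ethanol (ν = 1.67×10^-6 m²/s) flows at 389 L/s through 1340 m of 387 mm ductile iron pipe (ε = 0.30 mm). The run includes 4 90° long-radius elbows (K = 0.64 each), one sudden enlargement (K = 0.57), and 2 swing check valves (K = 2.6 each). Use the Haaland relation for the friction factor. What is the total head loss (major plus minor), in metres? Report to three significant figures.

V = 4Q/(πD²) = 3.307 m/s; V²/2g = 0.5574 m
Re = 7.66×10^5, ε/D = 7.75×10^-4 → f = 0.01892 (Haaland)
Major: h_f = f(L/D)·V²/2g = 0.01892·3463·0.5574 = 36.52 m
Minor: ΣK = 8.33; h_m = ΣK·V²/2g = 4.643 m
Total H_L = 36.52 + 4.643 = 41.17 m

H_L ≈ 41.2 m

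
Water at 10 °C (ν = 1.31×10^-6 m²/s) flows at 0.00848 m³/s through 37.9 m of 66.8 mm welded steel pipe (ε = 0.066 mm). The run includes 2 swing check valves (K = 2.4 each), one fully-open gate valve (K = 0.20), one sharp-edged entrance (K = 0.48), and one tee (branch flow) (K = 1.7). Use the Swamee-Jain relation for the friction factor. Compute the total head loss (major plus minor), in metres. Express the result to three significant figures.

V = 4Q/(πD²) = 2.420 m/s; V²/2g = 0.2984 m
Re = 1.23×10^5, ε/D = 9.88×10^-4 → f = 0.02189 (Swamee-Jain)
Major: h_f = f(L/D)·V²/2g = 0.02189·567.4·0.2984 = 3.706 m
Minor: ΣK = 7.18; h_m = ΣK·V²/2g = 2.143 m
Total H_L = 3.706 + 2.143 = 5.848 m

H_L ≈ 5.85 m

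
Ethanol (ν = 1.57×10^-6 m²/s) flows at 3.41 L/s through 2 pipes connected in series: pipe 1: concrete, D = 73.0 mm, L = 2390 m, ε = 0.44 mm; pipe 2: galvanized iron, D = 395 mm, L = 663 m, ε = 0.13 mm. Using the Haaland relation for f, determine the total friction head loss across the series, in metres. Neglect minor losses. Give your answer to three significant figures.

Pipe 1: V = 0.8147 m/s, Re = 3.79×10^4, ε/D = 0.00603, f = 0.03416, h_1 = f(L/D)V²/2g = 37.83 m
Pipe 2: V = 0.02783 m/s, Re = 7000, ε/D = 3.29×10^-4, f = 0.03447, h_2 = f(L/D)V²/2g = 0.002283 m
Series → Q common, losses add: H = Σh = 37.84 m

H ≈ 37.8 m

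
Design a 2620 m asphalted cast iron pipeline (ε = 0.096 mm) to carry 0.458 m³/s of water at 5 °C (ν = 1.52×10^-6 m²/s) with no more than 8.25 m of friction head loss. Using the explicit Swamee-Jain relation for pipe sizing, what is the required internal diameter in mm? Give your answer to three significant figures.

D ≈ 613 mm

Swamee-Jain (Type III): D = 0.66·[ε^1.25·(LQ²/(gh_f))^4.75 + ν·Q^9.4·(L/(gh_f))^5.2]^0.04
LQ²/(gh_f) = 6.791; L/(gh_f) = 32.37
Term 1 = ε^1.25·(…)^4.75 = 0.0850; Term 2 = ν·Q^9.4·(…)^5.2 = 0.0703
D = 0.66·(0.0850 + 0.0703)^0.04 = 0.6126 m = 613 mm
Check: V = 1.55 m/s, Re = 6.26×10^5, f = 0.01478, h_f = 7.78 m ≈ 8.25 m ✓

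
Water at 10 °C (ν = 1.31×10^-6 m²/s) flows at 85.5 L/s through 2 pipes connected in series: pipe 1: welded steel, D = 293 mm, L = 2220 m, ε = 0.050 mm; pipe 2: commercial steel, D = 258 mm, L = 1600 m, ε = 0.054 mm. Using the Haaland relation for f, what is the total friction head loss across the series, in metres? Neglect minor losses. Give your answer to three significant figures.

Pipe 1: V = 1.268 m/s, Re = 2.84×10^5, ε/D = 1.71×10^-4, f = 0.01593, h_1 = f(L/D)V²/2g = 9.895 m
Pipe 2: V = 1.635 m/s, Re = 3.22×10^5, ε/D = 2.09×10^-4, f = 0.01601, h_2 = f(L/D)V²/2g = 13.54 m
Series → Q common, losses add: H = Σh = 23.43 m

H ≈ 23.4 m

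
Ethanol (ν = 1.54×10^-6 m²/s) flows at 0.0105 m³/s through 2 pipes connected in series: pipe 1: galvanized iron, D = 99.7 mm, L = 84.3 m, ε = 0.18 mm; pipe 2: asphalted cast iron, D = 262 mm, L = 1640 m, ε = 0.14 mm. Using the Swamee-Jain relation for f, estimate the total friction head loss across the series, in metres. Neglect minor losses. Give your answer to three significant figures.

H ≈ 2.25 m

Pipe 1: V = 1.345 m/s, Re = 8.71×10^4, ε/D = 0.00181, f = 0.02505, h_1 = f(L/D)V²/2g = 1.953 m
Pipe 2: V = 0.1948 m/s, Re = 3.31×10^4, ε/D = 5.34×10^-4, f = 0.02446, h_2 = f(L/D)V²/2g = 0.2960 m
Series → Q common, losses add: H = Σh = 2.249 m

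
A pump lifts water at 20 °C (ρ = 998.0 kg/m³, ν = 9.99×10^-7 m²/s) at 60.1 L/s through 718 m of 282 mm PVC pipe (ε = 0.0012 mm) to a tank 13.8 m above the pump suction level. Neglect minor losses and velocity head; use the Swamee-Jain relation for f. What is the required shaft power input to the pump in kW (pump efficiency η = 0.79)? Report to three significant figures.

V = 4Q/(πD²) = 0.9622 m/s; Re = 2.72×10^5; ε/D = 4.26×10^-6; f = 0.01469
h_f = f(L/D)V²/2g = 1.765 m
Total head H = z + h_f = 13.8 + 1.765 = 15.57 m
P_hyd = ρgQH = 998.0·9.81·0.0601·15.57 = 9.159 kW
P_shaft = P_hyd/η = 9.159/0.79 = 11.59 kW

P_shaft ≈ 11.6 kW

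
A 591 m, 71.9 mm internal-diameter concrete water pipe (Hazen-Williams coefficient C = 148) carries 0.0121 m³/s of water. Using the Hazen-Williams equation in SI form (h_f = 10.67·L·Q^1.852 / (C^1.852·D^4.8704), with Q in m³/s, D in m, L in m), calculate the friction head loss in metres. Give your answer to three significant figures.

h_f = 10.67·591·0.0121^1.852 / (148^1.852·0.0719^4.8704) = 62.80 m

h_f ≈ 62.8 m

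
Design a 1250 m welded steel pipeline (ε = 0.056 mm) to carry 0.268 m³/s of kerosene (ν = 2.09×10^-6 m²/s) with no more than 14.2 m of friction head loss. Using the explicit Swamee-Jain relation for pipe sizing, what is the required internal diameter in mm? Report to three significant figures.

Swamee-Jain (Type III): D = 0.66·[ε^1.25·(LQ²/(gh_f))^4.75 + ν·Q^9.4·(L/(gh_f))^5.2]^0.04
LQ²/(gh_f) = 0.6445; L/(gh_f) = 8.973
Term 1 = ε^1.25·(…)^4.75 = 6.01×10^-7; Term 2 = ν·Q^9.4·(…)^5.2 = 7.94×10^-7
D = 0.66·(6.01×10^-7 + 7.94×10^-7)^0.04 = 0.3849 m = 385 mm
Check: V = 2.30 m/s, Re = 4.24×10^5, f = 0.01523, h_f = 13.4 m ≈ 14.2 m ✓

D ≈ 385 mm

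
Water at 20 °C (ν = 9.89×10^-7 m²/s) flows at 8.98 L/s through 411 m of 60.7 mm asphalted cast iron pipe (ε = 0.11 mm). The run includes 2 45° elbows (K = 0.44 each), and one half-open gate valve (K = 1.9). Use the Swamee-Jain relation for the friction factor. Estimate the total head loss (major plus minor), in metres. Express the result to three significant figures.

V = 4Q/(πD²) = 3.103 m/s; V²/2g = 0.4908 m
Re = 1.90×10^5, ε/D = 0.00181 → f = 0.02399 (Swamee-Jain)
Major: h_f = f(L/D)·V²/2g = 0.02399·6771·0.4908 = 79.73 m
Minor: ΣK = 2.78; h_m = ΣK·V²/2g = 1.364 m
Total H_L = 79.73 + 1.364 = 81.09 m

H_L ≈ 81.1 m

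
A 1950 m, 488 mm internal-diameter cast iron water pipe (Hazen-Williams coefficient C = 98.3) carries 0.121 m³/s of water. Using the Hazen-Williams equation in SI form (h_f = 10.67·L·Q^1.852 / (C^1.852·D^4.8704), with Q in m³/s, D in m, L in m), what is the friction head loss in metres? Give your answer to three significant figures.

h_f = 10.67·1950·0.121^1.852 / (98.3^1.852·0.488^4.8704) = 2.798 m

h_f ≈ 2.80 m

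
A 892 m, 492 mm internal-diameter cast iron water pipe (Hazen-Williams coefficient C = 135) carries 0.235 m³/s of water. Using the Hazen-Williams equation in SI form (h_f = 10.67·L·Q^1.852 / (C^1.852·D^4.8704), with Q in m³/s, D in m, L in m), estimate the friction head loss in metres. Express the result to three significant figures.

h_f = 10.67·892·0.235^1.852 / (135^1.852·0.492^4.8704) = 2.337 m

h_f ≈ 2.34 m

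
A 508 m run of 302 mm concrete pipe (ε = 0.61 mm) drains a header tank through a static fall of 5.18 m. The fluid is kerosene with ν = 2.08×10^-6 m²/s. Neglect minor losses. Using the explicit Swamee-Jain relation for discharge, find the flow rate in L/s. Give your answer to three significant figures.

Swamee-Jain (Type II): Q = -0.965·√(gD⁵h_f/L)·ln[ε/(3.7D) + √(3.17ν²L/(gD³h_f))]
√(gD⁵h_f/L) = √(9.81·0.302⁵·5.18/508) = 0.01585
ε/(3.7D) = 5.46×10^-4; √(3.17ν²L/(gD³h_f)) = 7.06×10^-5
Q = -0.965·0.01585·ln(6.165×10^-4) = 0.1131 m³/s
Check: V = 1.58 m/s, Re = 2.29×10^5, f = 0.02442, h_f = 5.22 m ≈ 5.18 m ✓

Q ≈ 113 L/s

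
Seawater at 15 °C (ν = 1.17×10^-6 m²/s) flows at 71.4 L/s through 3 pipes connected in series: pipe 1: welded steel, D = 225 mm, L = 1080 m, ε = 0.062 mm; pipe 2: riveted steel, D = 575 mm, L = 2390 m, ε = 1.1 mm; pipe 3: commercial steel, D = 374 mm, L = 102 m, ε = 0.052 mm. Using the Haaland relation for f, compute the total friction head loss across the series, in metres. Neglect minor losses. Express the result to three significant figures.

Pipe 1: V = 1.796 m/s, Re = 3.45×10^5, ε/D = 2.76×10^-4, f = 0.01642, h_1 = f(L/D)V²/2g = 12.95 m
Pipe 2: V = 0.2750 m/s, Re = 1.35×10^5, ε/D = 0.00191, f = 0.02436, h_2 = f(L/D)V²/2g = 0.3902 m
Pipe 3: V = 0.6499 m/s, Re = 2.08×10^5, ε/D = 1.39×10^-4, f = 0.01637, h_3 = f(L/D)V²/2g = 0.09611 m
Series → Q common, losses add: H = Σh = 13.44 m

H ≈ 13.4 m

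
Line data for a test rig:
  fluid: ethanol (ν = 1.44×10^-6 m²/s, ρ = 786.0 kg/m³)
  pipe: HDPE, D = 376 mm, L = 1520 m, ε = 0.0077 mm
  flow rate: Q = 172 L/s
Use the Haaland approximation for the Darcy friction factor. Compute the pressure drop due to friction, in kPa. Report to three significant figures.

V = 4Q/(πD²) = 4·0.172/(π·0.376²) = 1.549 m/s
Re = VD/ν = 1.549·0.376/1.44×10^-6 = 4.04×10^5 → turbulent
ε/D = 0.0077/376 = 2.05×10^-5
Haaland: f = 0.01378
h_f = f(L/D)V²/(2g) = 0.01378·(1520/0.376)·1.549²/(2·9.81) = 6.814 m
Δp = ρg·h_f = 786.0·9.81·6.814 = 52.54 kPa

Δp ≈ 52.5 kPa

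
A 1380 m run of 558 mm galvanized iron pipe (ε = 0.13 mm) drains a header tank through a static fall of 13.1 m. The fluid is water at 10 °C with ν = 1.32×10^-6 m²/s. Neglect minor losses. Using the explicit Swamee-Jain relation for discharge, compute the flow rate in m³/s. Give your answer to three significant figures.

Q ≈ 0.645 m³/s

Swamee-Jain (Type II): Q = -0.965·√(gD⁵h_f/L)·ln[ε/(3.7D) + √(3.17ν²L/(gD³h_f))]
√(gD⁵h_f/L) = √(9.81·0.558⁵·13.1/1380) = 0.07098
ε/(3.7D) = 6.30×10^-5; √(3.17ν²L/(gD³h_f)) = 1.85×10^-5
Q = -0.965·0.07098·ln(8.144×10^-5) = 0.6449 m³/s
Check: V = 2.64 m/s, Re = 1.11×10^6, f = 0.01504, h_f = 13.2 m ≈ 13.1 m ✓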